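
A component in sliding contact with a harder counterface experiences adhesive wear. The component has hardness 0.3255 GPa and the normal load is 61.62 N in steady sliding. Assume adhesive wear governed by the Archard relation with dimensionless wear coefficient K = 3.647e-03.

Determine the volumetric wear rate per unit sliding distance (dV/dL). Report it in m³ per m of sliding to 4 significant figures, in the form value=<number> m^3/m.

value=6.904e-10 m^3/m

The algebra keeps full precision, and shown intermediates are rounded — a lone final rounding to four significant figures.
Convert: Hardness H = 0.3255 GPa = 3.255e+08 Pa.
SI base units throughout: W = 61.62 N, H = 3.255e+08 Pa, K = 3.647e-03.
Volumetric rate dV/dL = K·W/H, per unit distance: 3.647e-03 · 61.62 / 3.255e+08 = 6.904e-10 m³/m.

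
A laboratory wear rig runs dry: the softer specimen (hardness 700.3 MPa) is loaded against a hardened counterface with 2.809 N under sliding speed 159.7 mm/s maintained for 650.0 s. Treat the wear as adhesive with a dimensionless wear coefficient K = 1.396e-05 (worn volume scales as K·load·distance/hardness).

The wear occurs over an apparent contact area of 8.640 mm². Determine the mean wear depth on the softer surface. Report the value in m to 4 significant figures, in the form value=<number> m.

value=6.728e-07 m

Intermediate values are shown rounded; every step keeps full float precision. Rounded once at the end, at four significant figures.
Convert: Sliding speed v = 159.7 mm/s = 0.1597 m/s. Path length L = v·t = 0.1597 m/s × 650.0 s = 103.8 m.
Convert: Hardness H = 700.3 MPa = 7.003e+08 Pa.
Convert: Contact area A = 8.640 mm² = 8.640e-06 m².
Collected in SI base units: W = 2.809 N, H = 7.003e+08 Pa, K = 1.396e-05.
By Archard's law, V = K·W·L/H = 1.396e-05 · 2.809 · 103.8 / 7.003e+08 = 5.813e-12 m³.
Mean wear depth h = V/A = 5.813e-12 / 8.640e-06 = 6.728e-07 m.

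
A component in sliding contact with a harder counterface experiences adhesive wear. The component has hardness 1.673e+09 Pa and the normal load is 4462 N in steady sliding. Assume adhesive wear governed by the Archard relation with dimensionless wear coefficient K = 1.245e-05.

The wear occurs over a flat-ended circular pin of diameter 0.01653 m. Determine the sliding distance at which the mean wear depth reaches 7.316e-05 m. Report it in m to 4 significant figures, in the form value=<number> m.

The intermediates are shown rounded — all arithmetic holds full float precision; rounded once at the end to four significant figures.
Contact area A = π·d²/4 = π·(0.01653 m)²/4 = 2.146e-04 m².
Collected in SI base units: W = 4462 N, H = 1.673e+09 Pa, K = 1.245e-05.
Limit volume V_lim = h_lim·A = 7.316e-05 · 2.146e-04 = 1.570e-08 m³.
Inverting, life L = V_lim·H/(K·W) = 1.570e-08 · 1.673e+09 / (1.245e-05 · 4462) = 472.8 m.

value=472.8 m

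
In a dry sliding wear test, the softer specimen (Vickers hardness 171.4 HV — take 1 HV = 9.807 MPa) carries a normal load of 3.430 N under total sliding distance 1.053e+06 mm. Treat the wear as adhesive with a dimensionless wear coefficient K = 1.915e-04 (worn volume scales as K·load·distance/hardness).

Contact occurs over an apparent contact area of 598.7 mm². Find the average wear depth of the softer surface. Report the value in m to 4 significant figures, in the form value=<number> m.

value=6.873e-07 m

Quoted intermediates are rounded, and every step runs at exact precision, and one final rounding, at 4 significant digits.
Total distance L = 1.053e+06 mm = 1053 m.
Hardness H = 171.4 HV × 9.807 MPa/HV = 1681 MPa = 1.681e+09 Pa.
Contact area A = 598.7 mm² = 5.987e-04 m².
Restated in SI base units: W = 3.430 N, H = 1.681e+09 Pa, K = 1.915e-04.
Worn volume V = K·W·L/H = 1.915e-04 · 3.430 · 1053 / 1.681e+09 = 4.115e-10 m³.
Average depth h = V/A = 4.115e-10 / 5.987e-04 = 6.873e-07 m.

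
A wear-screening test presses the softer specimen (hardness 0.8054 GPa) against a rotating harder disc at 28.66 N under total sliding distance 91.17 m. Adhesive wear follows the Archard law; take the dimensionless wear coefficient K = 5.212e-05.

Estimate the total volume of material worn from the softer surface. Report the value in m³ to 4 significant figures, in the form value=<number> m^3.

Every step maintains full precision — displayed values are rounded. Rounded once at the end, at four significant digits.
Hardness H = 0.8054 GPa = 8.054e+08 Pa.
Expressed in SI base units: W = 28.66 N, H = 8.054e+08 Pa, K = 5.212e-05.
Archard relation: V = K·W·L/H = 5.212e-05 · 28.66 · 91.17 / 8.054e+08 = 1.691e-10 m³.

value=1.691e-10 m^3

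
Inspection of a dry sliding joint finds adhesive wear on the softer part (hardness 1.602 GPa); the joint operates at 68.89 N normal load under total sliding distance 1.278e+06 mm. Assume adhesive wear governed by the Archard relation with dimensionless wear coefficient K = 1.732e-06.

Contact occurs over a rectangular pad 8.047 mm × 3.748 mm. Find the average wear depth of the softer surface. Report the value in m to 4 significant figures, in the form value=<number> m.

value=3.156e-06 m

Intermediate values appear rounded. The algebra maintains exact precision, and rounded once at the end, at 4 significant digits.
Convert: Sliding distance L = 1.278e+06 mm = 1278 m.
Convert: Hardness H = 1.602 GPa = 1.602e+09 Pa.
Convert: Pad sides 8.047 mm × 3.748 mm = 0.008047 m × 0.003748 m. Contact area A = 0.008047 m × 0.003748 m = 3.016e-05 m².
Collected in SI base units: W = 68.89 N, H = 1.602e+09 Pa, K = 1.732e-06.
Volume removed: V = K·W·L/H = 1.732e-06 · 68.89 · 1278 / 1.602e+09 = 9.519e-11 m³.
Mean wear depth h = V/A = 9.519e-11 / 3.016e-05 = 3.156e-06 m.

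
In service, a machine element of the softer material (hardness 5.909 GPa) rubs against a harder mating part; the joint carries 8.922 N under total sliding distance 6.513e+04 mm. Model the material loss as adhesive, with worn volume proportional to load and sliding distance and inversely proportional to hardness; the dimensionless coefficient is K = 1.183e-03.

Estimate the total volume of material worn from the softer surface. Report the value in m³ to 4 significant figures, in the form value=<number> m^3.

value=1.163e-10 m^3

Each operation holds full float precision; intermediate values are shown rounded; rounded just once to four significant digits.
Sliding distance L = 6.513e+04 mm = 65.13 m.
Hardness H = 5.909 GPa = 5.909e+09 Pa.
SI base units throughout: W = 8.922 N, H = 5.909e+09 Pa, K = 1.183e-03.
Archard volume V = K·W·L/H = 1.183e-03 · 8.922 · 65.13 / 5.909e+09 = 1.163e-10 m³.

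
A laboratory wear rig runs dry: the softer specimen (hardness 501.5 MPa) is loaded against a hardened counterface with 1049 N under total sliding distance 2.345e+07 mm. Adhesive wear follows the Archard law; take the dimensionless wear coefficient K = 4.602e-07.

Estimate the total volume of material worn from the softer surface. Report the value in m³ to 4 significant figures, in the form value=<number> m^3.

Intermediates are shown rounded; every step holds full precision, and a lone final rounding, at four significant figures.
Path length L = 2.345e+07 mm = 2.345e+04 m.
Hardness H = 501.5 MPa = 5.015e+08 Pa.
In SI base units: W = 1049 N, H = 5.015e+08 Pa, K = 4.602e-07.
By Archard's law, V = K·W·L/H = 4.602e-07 · 1049 · 2.345e+04 / 5.015e+08 = 2.257e-08 m³.

value=2.257e-08 m^3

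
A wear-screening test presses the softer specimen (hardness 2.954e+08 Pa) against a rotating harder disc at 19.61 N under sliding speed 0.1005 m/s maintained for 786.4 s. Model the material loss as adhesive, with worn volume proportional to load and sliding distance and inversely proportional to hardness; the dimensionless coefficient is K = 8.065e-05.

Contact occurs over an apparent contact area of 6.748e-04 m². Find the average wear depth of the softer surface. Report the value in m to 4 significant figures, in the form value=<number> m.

value=6.271e-07 m

Intermediate values are displayed rounded. All working math runs at full precision; rounded just once: 4 significant figures.
Sliding distance L = v·t = 0.1005 m/s × 786.4 s = 79.03 m.
Working in SI base units: W = 19.61 N, H = 2.954e+08 Pa, K = 8.065e-05.
Archard volume V = K·W·L/H = 8.065e-05 · 19.61 · 79.03 / 2.954e+08 = 4.231e-10 m³.
Depth h = V/A = 4.231e-10 / 6.748e-04 = 6.271e-07 m.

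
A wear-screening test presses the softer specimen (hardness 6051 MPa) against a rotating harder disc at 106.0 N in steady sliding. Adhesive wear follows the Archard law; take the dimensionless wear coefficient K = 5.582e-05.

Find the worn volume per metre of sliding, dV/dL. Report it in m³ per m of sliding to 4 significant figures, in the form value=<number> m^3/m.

Each operation runs at exact precision — the intermediates appear rounded — rounded once at the end: four significant digits.
Convert: Hardness H = 6051 MPa = 6.051e+09 Pa.
In SI base units: W = 106.0 N, H = 6.051e+09 Pa, K = 5.582e-05.
Sliding wear rate dV/dL = K·W/H: 5.582e-05 · 106.0 / 6.051e+09 = 9.778e-13 m³/m.

value=9.778e-13 m^3/m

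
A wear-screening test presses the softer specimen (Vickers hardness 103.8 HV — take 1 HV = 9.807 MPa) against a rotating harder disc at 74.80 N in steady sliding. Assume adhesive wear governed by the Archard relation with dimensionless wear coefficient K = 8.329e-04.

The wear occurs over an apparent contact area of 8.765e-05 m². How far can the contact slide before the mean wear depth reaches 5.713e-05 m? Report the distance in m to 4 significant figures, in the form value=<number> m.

value=81.82 m

Each operation runs at exact precision; intermediates are printed rounded; rounded once at the end: 4 significant figures.
Convert: Hardness H = 103.8 HV × 9.807 MPa/HV = 1018 MPa = 1.018e+09 Pa.
Working in SI base units: W = 74.80 N, H = 1.018e+09 Pa, K = 8.329e-04.
Wearable volume V_lim = h_lim·A = 5.713e-05 · 8.765e-05 = 5.007e-09 m³.
Thus life L = V_lim·H/(K·W) = 5.007e-09 · 1.018e+09 / (8.329e-04 · 74.80) = 81.82 m.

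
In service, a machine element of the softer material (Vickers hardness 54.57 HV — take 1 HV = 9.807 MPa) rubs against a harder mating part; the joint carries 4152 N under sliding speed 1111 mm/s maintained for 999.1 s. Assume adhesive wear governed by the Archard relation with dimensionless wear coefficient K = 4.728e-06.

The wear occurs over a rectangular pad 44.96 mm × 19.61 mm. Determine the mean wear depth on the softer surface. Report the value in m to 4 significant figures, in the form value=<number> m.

value=4.618e-05 m

Intermediate values appear rounded — the algebra runs at full precision — rounded once at the end to four significant figures.
Convert: Sliding speed v = 1111 mm/s = 1.111 m/s. Sliding distance L = v·t = 1.111 m/s × 999.1 s = 1110 m.
Convert: Hardness H = 54.57 HV × 9.807 MPa/HV = 535.2 MPa = 5.352e+08 Pa.
Convert: Pad sides 44.96 mm × 19.61 mm = 0.04496 m × 0.01961 m. Contact area A = 0.04496 m × 0.01961 m = 8.817e-04 m².
As SI base values: W = 4152 N, H = 5.352e+08 Pa, K = 4.728e-06.
Archard volume V = K·W·L/H = 4.728e-06 · 4152 · 1110 / 5.352e+08 = 4.072e-08 m³.
Depth h = V/A = 4.072e-08 / 8.817e-04 = 4.618e-05 m.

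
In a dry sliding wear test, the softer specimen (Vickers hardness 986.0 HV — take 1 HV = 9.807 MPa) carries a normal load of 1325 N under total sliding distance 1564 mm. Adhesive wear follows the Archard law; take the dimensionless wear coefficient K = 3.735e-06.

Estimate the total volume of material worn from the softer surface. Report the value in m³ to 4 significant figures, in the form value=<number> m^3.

The computation carries exact precision — the intermediates are displayed rounded — a lone final rounding: 4 significant figures.
Distance covered L = 1564 mm = 1.564 m.
Hardness H = 986.0 HV × 9.807 MPa/HV = 9670 MPa = 9.670e+09 Pa.
In SI base units: W = 1325 N, H = 9.670e+09 Pa, K = 3.735e-06.
Archard volume V = K·W·L/H = 3.735e-06 · 1325 · 1.564 / 9.670e+09 = 8.004e-13 m³.

value=8.004e-13 m^3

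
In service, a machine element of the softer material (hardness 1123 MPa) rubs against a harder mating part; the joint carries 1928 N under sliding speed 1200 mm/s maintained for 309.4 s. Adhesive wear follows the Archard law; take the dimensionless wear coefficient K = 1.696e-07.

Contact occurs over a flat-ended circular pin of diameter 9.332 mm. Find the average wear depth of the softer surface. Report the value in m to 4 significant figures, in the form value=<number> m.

All working math maintains full precision. Printed values are rounded — one final rounding, at four significant digits.
Sliding speed v = 1200 mm/s = 1.200 m/s. Sliding distance L = v·t = 1.200 m/s × 309.4 s = 371.3 m.
Hardness H = 1123 MPa = 1.123e+09 Pa.
Pin diameter d = 9.332 mm = 0.009332 m. Contact area A = π·d²/4 = π·(0.009332 m)²/4 = 6.840e-05 m².
SI base units throughout: W = 1928 N, H = 1.123e+09 Pa, K = 1.696e-07.
By Archard's law, V = K·W·L/H = 1.696e-07 · 1928 · 371.3 / 1.123e+09 = 1.081e-10 m³.
Depth of wear h = V/A = 1.081e-10 / 6.840e-05 = 1.581e-06 m.

value=1.581e-06 m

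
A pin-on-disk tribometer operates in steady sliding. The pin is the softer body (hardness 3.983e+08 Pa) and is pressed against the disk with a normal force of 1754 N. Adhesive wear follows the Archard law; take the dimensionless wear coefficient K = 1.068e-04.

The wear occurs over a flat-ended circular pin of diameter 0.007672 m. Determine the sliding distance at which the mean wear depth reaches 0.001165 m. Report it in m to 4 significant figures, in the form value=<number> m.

Every step holds full precision — quoted intermediates are rounded, and rounded just once: four significant digits.
Convert: Contact area A = π·d²/4 = π·(0.007672 m)²/4 = 4.623e-05 m².
As SI base values: W = 1754 N, H = 3.983e+08 Pa, K = 1.068e-04.
Wearable volume V_lim = h_lim·A = 0.001165 · 4.623e-05 = 5.386e-08 m³.
Sliding life L = V_lim·H/(K·W) = 5.386e-08 · 3.983e+08 / (1.068e-04 · 1754) = 114.5 m.

value=114.5 m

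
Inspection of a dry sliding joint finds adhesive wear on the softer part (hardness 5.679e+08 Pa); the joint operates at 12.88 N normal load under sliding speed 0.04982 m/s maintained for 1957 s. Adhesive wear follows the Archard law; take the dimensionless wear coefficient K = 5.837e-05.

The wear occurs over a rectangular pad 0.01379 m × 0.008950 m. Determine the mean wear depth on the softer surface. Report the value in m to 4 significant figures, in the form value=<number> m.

value=1.046e-06 m

Printed values are rounded — all arithmetic maintains full precision; a single final rounding to four significant figures.
Sliding distance L = v·t = 0.04982 m/s × 1957 s = 97.50 m.
Contact area A = 0.01379 m × 0.008950 m = 1.234e-04 m².
SI base units throughout: W = 12.88 N, H = 5.679e+08 Pa, K = 5.837e-05.
Volume removed: V = K·W·L/H = 5.837e-05 · 12.88 · 97.50 / 5.679e+08 = 1.291e-10 m³.
Average depth h = V/A = 1.291e-10 / 1.234e-04 = 1.046e-06 m.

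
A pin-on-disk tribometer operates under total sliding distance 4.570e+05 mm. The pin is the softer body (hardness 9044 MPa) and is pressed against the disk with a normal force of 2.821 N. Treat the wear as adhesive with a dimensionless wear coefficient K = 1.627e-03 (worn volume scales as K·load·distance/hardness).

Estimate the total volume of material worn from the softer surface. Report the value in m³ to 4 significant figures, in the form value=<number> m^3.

Intermediates are displayed rounded. The computation carries full float precision, and rounded just once, at 4 significant figures.
Convert: Distance covered L = 4.570e+05 mm = 457.0 m.
Convert: Hardness H = 9044 MPa = 9.044e+09 Pa.
Collected in SI base units: W = 2.821 N, H = 9.044e+09 Pa, K = 1.627e-03.
The Archard volume V = K·W·L/H = 1.627e-03 · 2.821 · 457.0 / 9.044e+09 = 2.319e-10 m³.

value=2.319e-10 m^3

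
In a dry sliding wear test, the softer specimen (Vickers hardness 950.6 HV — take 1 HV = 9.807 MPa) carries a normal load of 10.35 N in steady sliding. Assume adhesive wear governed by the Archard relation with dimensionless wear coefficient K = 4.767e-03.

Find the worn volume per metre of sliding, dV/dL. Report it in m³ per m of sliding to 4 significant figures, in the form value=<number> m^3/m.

value=5.292e-12 m^3/m

Quoted intermediates are rounded — every step keeps exact precision. Rounded once at the end: four significant digits.
Convert: Hardness H = 950.6 HV × 9.807 MPa/HV = 9323 MPa = 9.323e+09 Pa.
Working in SI base units: W = 10.35 N, H = 9.323e+09 Pa, K = 4.767e-03.
The wear rate dV/dL = K·W/H (no L dependence): 4.767e-03 · 10.35 / 9.323e+09 = 5.292e-12 m³/m.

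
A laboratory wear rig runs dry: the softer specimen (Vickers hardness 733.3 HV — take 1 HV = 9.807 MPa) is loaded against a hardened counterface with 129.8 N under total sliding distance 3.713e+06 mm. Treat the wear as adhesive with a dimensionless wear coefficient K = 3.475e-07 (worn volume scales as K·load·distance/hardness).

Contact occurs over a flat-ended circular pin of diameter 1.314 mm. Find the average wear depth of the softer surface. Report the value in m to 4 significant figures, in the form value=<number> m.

Intermediate values are printed rounded. The computation runs at full float precision. Rounded once at the end, at four significant figures.
Convert: Distance L = 3.713e+06 mm = 3713 m.
Convert: Hardness H = 733.3 HV × 9.807 MPa/HV = 7191 MPa = 7.191e+09 Pa.
Convert: Pin diameter d = 1.314 mm = 0.001314 m. Contact area A = π·d²/4 = π·(0.001314 m)²/4 = 1.356e-06 m².
Expressed in SI base units: W = 129.8 N, H = 7.191e+09 Pa, K = 3.475e-07.
Archard relation: V = K·W·L/H = 3.475e-07 · 129.8 · 3713 / 7.191e+09 = 2.329e-11 m³.
Mean wear depth h = V/A = 2.329e-11 / 1.356e-06 = 1.717e-05 m.

value=1.717e-05 m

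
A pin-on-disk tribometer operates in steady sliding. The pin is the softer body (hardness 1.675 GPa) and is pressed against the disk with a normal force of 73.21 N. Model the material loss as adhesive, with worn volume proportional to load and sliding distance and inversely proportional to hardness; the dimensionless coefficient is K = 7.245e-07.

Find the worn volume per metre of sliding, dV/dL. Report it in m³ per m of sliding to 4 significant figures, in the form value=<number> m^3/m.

The algebra runs at full float precision, and the intermediates are shown rounded, and rounded once at the end to 4 significant figures.
Hardness H = 1.675 GPa = 1.675e+09 Pa.
Expressed in SI base units: W = 73.21 N, H = 1.675e+09 Pa, K = 7.245e-07.
Rate of wear dV/dL = K·W/H: 7.245e-07 · 73.21 / 1.675e+09 = 3.167e-14 m³/m.

value=3.167e-14 m^3/m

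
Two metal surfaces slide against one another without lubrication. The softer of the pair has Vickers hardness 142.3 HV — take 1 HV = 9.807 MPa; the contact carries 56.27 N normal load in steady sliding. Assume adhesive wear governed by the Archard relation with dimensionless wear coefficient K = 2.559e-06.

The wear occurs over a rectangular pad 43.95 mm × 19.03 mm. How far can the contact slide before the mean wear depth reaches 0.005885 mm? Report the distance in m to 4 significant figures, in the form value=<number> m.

Shown intermediates are rounded, and all working math holds full float precision, and rounded once at the end, at 4 significant digits.
Hardness H = 142.3 HV × 9.807 MPa/HV = 1396 MPa = 1.396e+09 Pa.
Pad sides 43.95 mm × 19.03 mm = 0.04395 m × 0.01903 m. Contact area A = 0.04395 m × 0.01903 m = 8.364e-04 m².
Depth limit h_lim = 0.005885 mm = 5.885e-06 m.
In SI base units, W = 56.27 N, H = 1.396e+09 Pa, K = 2.559e-06.
Wearable volume V_lim = h_lim·A = 5.885e-06 · 8.364e-04 = 4.922e-09 m³.
Sliding life L = V_lim·H/(K·W) = 4.922e-09 · 1.396e+09 / (2.559e-06 · 56.27) = 4.770e+04 m.

value=4.770e+04 m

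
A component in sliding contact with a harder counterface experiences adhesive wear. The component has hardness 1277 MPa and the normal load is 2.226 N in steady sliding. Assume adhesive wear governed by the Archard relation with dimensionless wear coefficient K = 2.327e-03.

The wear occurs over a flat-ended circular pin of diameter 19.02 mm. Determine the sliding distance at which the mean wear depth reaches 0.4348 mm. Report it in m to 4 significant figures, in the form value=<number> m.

Intermediate values are displayed rounded. All arithmetic keeps exact precision. Rounded once at the end, at 4 significant figures.
Convert: Hardness H = 1277 MPa = 1.277e+09 Pa.
Convert: Pin diameter d = 19.02 mm = 0.01902 m. Contact area A = π·d²/4 = π·(0.01902 m)²/4 = 2.841e-04 m².
Convert: Depth limit h_lim = 0.4348 mm = 4.348e-04 m.
In SI base units: W = 2.226 N, H = 1.277e+09 Pa, K = 2.327e-03.
Allowed volume V_lim = h_lim·A = 4.348e-04 · 2.841e-04 = 1.235e-07 m³.
Sliding life L = V_lim·H/(K·W) = 1.235e-07 · 1.277e+09 / (2.327e-03 · 2.226) = 3.046e+04 m.

value=3.046e+04 m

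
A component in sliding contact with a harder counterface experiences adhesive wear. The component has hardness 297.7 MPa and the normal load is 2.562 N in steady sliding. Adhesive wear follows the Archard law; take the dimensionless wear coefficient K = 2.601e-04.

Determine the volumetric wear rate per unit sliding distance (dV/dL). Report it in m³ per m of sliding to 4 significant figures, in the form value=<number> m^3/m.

value=2.238e-12 m^3/m

Each operation holds full precision; shown intermediates are rounded — rounded once at the end to four significant figures.
Hardness H = 297.7 MPa = 2.977e+08 Pa.
Expressed in SI base units: W = 2.562 N, H = 2.977e+08 Pa, K = 2.601e-04.
Sliding wear rate dV/dL = K·W/H (independent of L): 2.601e-04 · 2.562 / 2.977e+08 = 2.238e-12 m³/m.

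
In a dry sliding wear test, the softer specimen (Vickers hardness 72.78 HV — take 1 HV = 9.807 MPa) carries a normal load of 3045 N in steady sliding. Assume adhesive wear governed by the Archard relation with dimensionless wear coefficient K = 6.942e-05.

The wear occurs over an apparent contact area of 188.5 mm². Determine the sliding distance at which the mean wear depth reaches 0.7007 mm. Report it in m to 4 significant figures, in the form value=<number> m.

value=446.0 m

Intermediates are shown rounded. Each operation maintains full precision, and rounded once at the end to four significant figures.
Convert: Hardness H = 72.78 HV × 9.807 MPa/HV = 713.8 MPa = 7.138e+08 Pa.
Convert: Contact area A = 188.5 mm² = 1.885e-04 m².
Convert: Depth limit h_lim = 0.7007 mm = 7.007e-04 m.
Restated in SI base units: W = 3045 N, H = 7.138e+08 Pa, K = 6.942e-05.
Permissible volume V_lim = h_lim·A = 7.007e-04 · 1.885e-04 = 1.321e-07 m³.
Inverting, life L = V_lim·H/(K·W) = 1.321e-07 · 7.138e+08 / (6.942e-05 · 3045) = 446.0 m.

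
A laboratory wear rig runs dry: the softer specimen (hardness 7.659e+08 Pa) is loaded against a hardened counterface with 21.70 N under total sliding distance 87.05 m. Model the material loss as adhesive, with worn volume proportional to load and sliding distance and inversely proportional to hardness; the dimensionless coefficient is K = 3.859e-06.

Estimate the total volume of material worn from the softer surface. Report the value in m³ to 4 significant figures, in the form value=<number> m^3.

value=9.518e-12 m^3

Shown intermediates are rounded, and each operation runs at full precision. Rounded once at the end, at four significant digits.
SI base units throughout: W = 21.70 N, H = 7.659e+08 Pa, K = 3.859e-06.
The Archard volume V = K·W·L/H = 3.859e-06 · 21.70 · 87.05 / 7.659e+08 = 9.518e-12 m³.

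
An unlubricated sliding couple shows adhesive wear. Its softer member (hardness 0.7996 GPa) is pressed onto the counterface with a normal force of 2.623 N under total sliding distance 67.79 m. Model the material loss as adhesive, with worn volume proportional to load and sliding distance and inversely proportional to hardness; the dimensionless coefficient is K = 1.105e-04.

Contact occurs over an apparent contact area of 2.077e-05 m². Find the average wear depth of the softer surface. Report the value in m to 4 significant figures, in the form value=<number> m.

value=1.183e-06 m

The algebra maintains full float precision; intermediates appear rounded. Rounded just once to four significant figures.
Convert: Hardness H = 0.7996 GPa = 7.996e+08 Pa.
As SI base values: W = 2.623 N, H = 7.996e+08 Pa, K = 1.105e-04.
Worn volume V = K·W·L/H = 1.105e-04 · 2.623 · 67.79 / 7.996e+08 = 2.457e-11 m³.
Average depth h = V/A = 2.457e-11 / 2.077e-05 = 1.183e-06 m.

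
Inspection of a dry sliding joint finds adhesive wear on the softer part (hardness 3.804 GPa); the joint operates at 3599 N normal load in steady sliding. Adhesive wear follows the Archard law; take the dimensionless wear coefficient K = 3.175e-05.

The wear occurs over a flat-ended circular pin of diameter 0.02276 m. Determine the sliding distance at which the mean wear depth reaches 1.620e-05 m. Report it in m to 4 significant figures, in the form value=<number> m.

value=219.4 m

Intermediates are printed rounded; every step holds full float precision — a single final rounding: 4 significant digits.
Convert: Hardness H = 3.804 GPa = 3.804e+09 Pa.
Convert: Contact area A = π·d²/4 = π·(0.02276 m)²/4 = 4.069e-04 m².
As SI base values: W = 3599 N, H = 3.804e+09 Pa, K = 3.175e-05.
Permissible volume V_lim = h_lim·A = 1.620e-05 · 4.069e-04 = 6.591e-09 m³.
So the life L = V_lim·H/(K·W) = 6.591e-09 · 3.804e+09 / (3.175e-05 · 3599) = 219.4 m.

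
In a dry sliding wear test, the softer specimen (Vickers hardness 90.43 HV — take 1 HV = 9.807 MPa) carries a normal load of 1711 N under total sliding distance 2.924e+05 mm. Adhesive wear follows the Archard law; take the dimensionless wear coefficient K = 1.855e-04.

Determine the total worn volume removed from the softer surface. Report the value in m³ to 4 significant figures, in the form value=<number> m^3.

The computation carries full precision, and the intermediates are shown rounded; a single final rounding: four significant digits.
Total distance L = 2.924e+05 mm = 292.4 m.
Hardness H = 90.43 HV × 9.807 MPa/HV = 886.8 MPa = 8.868e+08 Pa.
SI base units throughout: W = 1711 N, H = 8.868e+08 Pa, K = 1.855e-04.
Wear volume V = K·W·L/H = 1.855e-04 · 1711 · 292.4 / 8.868e+08 = 1.046e-07 m³.

value=1.046e-07 m^3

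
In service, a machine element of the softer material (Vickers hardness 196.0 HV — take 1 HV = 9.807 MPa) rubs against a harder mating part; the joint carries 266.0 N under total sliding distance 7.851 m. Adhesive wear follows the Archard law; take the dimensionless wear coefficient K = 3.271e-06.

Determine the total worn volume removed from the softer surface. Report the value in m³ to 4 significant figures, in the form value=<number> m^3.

The computation maintains exact precision. Intermediates are shown rounded; a lone final rounding: 4 significant digits.
Hardness H = 196.0 HV × 9.807 MPa/HV = 1922 MPa = 1.922e+09 Pa.
Working in SI base units: W = 266.0 N, H = 1.922e+09 Pa, K = 3.271e-06.
Volume removed: V = K·W·L/H = 3.271e-06 · 266.0 · 7.851 / 1.922e+09 = 3.554e-12 m³.

value=3.554e-12 m^3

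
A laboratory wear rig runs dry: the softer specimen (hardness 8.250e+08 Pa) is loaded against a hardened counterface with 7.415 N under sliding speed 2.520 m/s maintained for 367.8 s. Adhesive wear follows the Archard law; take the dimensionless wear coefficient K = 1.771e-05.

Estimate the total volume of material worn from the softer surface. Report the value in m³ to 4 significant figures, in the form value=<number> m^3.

Intermediates are printed rounded, and every step holds full precision — a lone final rounding: four significant figures.
Convert: Path length L = v·t = 2.520 m/s × 367.8 s = 926.9 m.
Restated in SI base units: W = 7.415 N, H = 8.250e+08 Pa, K = 1.771e-05.
The Archard volume V = K·W·L/H = 1.771e-05 · 7.415 · 926.9 / 8.250e+08 = 1.475e-10 m³.

value=1.475e-10 m^3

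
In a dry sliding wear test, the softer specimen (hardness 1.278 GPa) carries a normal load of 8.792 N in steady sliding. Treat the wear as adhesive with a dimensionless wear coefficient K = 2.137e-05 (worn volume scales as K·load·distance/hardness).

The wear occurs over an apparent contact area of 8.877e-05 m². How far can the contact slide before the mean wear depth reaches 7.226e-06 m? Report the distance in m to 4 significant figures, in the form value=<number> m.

Intermediates are printed rounded; all working math carries exact precision. Rounded just once to 4 significant digits.
Hardness H = 1.278 GPa = 1.278e+09 Pa.
In SI base units: W = 8.792 N, H = 1.278e+09 Pa, K = 2.137e-05.
Volume at the limit: V_lim = h_lim·A = 7.226e-06 · 8.877e-05 = 6.415e-10 m³.
Sliding life L = V_lim·H/(K·W) = 6.415e-10 · 1.278e+09 / (2.137e-05 · 8.792) = 4363 m.

value=4363 m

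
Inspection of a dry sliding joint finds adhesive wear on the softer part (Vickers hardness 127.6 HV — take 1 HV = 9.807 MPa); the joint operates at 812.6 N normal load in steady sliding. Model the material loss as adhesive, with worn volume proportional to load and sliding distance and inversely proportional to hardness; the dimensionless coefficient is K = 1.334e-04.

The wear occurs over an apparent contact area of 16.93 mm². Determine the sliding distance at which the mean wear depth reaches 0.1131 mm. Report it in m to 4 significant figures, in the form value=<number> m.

The algebra runs at exact precision, and intermediate values are displayed rounded, and rounded once at the end: 4 significant digits.
Hardness H = 127.6 HV × 9.807 MPa/HV = 1251 MPa = 1.251e+09 Pa.
Contact area A = 16.93 mm² = 1.693e-05 m².
Depth limit h_lim = 0.1131 mm = 1.131e-04 m.
Expressed in SI base units: W = 812.6 N, H = 1.251e+09 Pa, K = 1.334e-04.
Allowed volume V_lim = h_lim·A = 1.131e-04 · 1.693e-05 = 1.915e-09 m³.
So the life L = V_lim·H/(K·W) = 1.915e-09 · 1.251e+09 / (1.334e-04 · 812.6) = 22.10 m.

value=22.10 m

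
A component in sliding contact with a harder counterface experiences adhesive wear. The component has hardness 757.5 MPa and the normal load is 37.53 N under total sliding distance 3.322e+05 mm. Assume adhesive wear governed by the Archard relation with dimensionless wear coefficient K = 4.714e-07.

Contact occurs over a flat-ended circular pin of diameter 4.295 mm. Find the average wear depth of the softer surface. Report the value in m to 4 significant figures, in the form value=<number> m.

value=5.355e-07 m

All arithmetic runs at full float precision, and intermediate values are shown rounded. Rounded just once, at 4 significant digits.
Convert: Path length L = 3.322e+05 mm = 332.2 m.
Convert: Hardness H = 757.5 MPa = 7.575e+08 Pa.
Convert: Pin diameter d = 4.295 mm = 0.004295 m. Contact area A = π·d²/4 = π·(0.004295 m)²/4 = 1.449e-05 m².
SI base units throughout: W = 37.53 N, H = 7.575e+08 Pa, K = 4.714e-07.
By Archard's law, V = K·W·L/H = 4.714e-07 · 37.53 · 332.2 / 7.575e+08 = 7.759e-12 m³.
Average depth h = V/A = 7.759e-12 / 1.449e-05 = 5.355e-07 m.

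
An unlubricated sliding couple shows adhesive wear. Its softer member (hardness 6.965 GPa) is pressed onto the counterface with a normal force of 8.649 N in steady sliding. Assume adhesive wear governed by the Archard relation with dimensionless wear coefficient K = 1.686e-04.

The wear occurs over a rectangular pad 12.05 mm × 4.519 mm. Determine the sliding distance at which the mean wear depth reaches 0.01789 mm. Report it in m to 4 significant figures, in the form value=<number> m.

Each operation runs at full precision, and the intermediates are printed rounded. Rounded once at the end: 4 significant figures.
Convert: Hardness H = 6.965 GPa = 6.965e+09 Pa.
Convert: Pad sides 12.05 mm × 4.519 mm = 0.01205 m × 0.004519 m. Contact area A = 0.01205 m × 0.004519 m = 5.445e-05 m².
Convert: Depth limit h_lim = 0.01789 mm = 1.789e-05 m.
Restated in SI base units: W = 8.649 N, H = 6.965e+09 Pa, K = 1.686e-04.
Allowed volume V_lim = h_lim·A = 1.789e-05 · 5.445e-05 = 9.742e-10 m³.
Thus life L = V_lim·H/(K·W) = 9.742e-10 · 6.965e+09 / (1.686e-04 · 8.649) = 4653 m.

value=4653 m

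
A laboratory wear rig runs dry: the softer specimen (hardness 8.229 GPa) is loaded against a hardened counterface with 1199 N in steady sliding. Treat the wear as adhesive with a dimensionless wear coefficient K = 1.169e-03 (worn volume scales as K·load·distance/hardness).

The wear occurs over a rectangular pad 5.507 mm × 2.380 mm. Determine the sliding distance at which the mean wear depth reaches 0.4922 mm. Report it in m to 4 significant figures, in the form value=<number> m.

Printed values are rounded, and all arithmetic maintains full float precision, and a lone final rounding, at 4 significant digits.
Hardness H = 8.229 GPa = 8.229e+09 Pa.
Pad sides 5.507 mm × 2.380 mm = 0.005507 m × 0.002380 m. Contact area A = 0.005507 m × 0.002380 m = 1.311e-05 m².
Depth limit h_lim = 0.4922 mm = 4.922e-04 m.
SI base units throughout: W = 1199 N, H = 8.229e+09 Pa, K = 1.169e-03.
Limit volume V_lim = h_lim·A = 4.922e-04 · 1.311e-05 = 6.451e-09 m³.
Inverting, life L = V_lim·H/(K·W) = 6.451e-09 · 8.229e+09 / (1.169e-03 · 1199) = 37.87 m.

value=37.87 m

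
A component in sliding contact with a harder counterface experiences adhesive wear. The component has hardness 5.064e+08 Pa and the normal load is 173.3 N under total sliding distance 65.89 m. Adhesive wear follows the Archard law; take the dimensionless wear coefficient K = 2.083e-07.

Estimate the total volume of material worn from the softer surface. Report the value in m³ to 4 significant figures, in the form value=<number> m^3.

value=4.697e-12 m^3

Shown intermediates are rounded, and all arithmetic maintains exact precision, and a lone final rounding to 4 significant digits.
Expressed in SI base units: W = 173.3 N, H = 5.064e+08 Pa, K = 2.083e-07.
Apply Archard: V = K·W·L/H = 2.083e-07 · 173.3 · 65.89 / 5.064e+08 = 4.697e-12 m³.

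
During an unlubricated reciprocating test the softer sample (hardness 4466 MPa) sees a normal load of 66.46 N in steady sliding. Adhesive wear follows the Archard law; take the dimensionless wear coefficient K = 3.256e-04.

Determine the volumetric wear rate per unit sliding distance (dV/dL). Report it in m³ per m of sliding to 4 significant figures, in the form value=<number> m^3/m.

value=4.845e-12 m^3/m

Shown intermediates are rounded, and the computation keeps exact precision; rounded just once to 4 significant figures.
Convert: Hardness H = 4466 MPa = 4.466e+09 Pa.
In SI base units: W = 66.46 N, H = 4.466e+09 Pa, K = 3.256e-04.
Volumetric rate dV/dL = K·W/H (independent of L): 3.256e-04 · 66.46 / 4.466e+09 = 4.845e-12 m³/m.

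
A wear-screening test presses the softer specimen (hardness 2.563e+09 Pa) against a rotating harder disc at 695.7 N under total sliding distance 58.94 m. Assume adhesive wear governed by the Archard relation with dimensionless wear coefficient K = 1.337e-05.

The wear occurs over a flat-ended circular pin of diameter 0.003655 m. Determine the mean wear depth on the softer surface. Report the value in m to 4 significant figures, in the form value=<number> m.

All working math keeps exact precision — intermediates are shown rounded. Rounded just once: 4 significant figures.
Contact area A = π·d²/4 = π·(0.003655 m)²/4 = 1.049e-05 m².
Restated in SI base units: W = 695.7 N, H = 2.563e+09 Pa, K = 1.337e-05.
Archard relation: V = K·W·L/H = 1.337e-05 · 695.7 · 58.94 / 2.563e+09 = 2.139e-10 m³.
Depth h = V/A = 2.139e-10 / 1.049e-05 = 2.039e-05 m.

value=2.039e-05 m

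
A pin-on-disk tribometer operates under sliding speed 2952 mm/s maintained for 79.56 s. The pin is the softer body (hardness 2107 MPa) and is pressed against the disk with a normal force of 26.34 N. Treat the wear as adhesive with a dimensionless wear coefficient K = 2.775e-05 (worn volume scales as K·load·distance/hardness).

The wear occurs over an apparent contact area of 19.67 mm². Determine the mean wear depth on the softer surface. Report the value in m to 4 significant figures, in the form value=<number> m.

Intermediates are shown rounded — all working math keeps exact precision; rounded once at the end, at 4 significant digits.
Convert: Sliding speed v = 2952 mm/s = 2.952 m/s. The distance L = v·t = 2.952 m/s × 79.56 s = 234.9 m.
Convert: Hardness H = 2107 MPa = 2.107e+09 Pa.
Convert: Contact area A = 19.67 mm² = 1.967e-05 m².
Expressed in SI base units: W = 26.34 N, H = 2.107e+09 Pa, K = 2.775e-05.
The Archard volume V = K·W·L/H = 2.775e-05 · 26.34 · 234.9 / 2.107e+09 = 8.148e-11 m³.
Wear depth h = V/A = 8.148e-11 / 1.967e-05 = 4.142e-06 m.

value=4.142e-06 m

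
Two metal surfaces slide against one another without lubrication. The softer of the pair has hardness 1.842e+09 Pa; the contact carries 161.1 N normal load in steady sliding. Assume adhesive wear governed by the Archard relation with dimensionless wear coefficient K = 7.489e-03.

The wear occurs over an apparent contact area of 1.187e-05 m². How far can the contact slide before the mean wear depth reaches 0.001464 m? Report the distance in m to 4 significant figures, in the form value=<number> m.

Each operation maintains full float precision. Intermediates are shown rounded, and one final rounding: 4 significant digits.
In SI base units, W = 161.1 N, H = 1.842e+09 Pa, K = 7.489e-03.
Limit volume V_lim = h_lim·A = 0.001464 · 1.187e-05 = 1.738e-08 m³.
Life L = V_lim·H/(K·W) = 1.738e-08 · 1.842e+09 / (7.489e-03 · 161.1) = 26.53 m.

value=26.53 m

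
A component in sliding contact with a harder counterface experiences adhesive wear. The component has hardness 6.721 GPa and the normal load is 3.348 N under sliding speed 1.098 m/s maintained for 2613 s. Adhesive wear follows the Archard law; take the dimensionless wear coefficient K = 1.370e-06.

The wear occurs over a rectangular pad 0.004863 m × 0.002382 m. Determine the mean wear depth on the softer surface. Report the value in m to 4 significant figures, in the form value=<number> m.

The algebra maintains full float precision, and printed values are rounded, and one final rounding to four significant digits.
Sliding distance L = v·t = 1.098 m/s × 2613 s = 2869 m.
Hardness H = 6.721 GPa = 6.721e+09 Pa.
Contact area A = 0.004863 m × 0.002382 m = 1.158e-05 m².
SI base units throughout: W = 3.348 N, H = 6.721e+09 Pa, K = 1.370e-06.
Worn volume V = K·W·L/H = 1.370e-06 · 3.348 · 2869 / 6.721e+09 = 1.958e-12 m³.
Depth of wear h = V/A = 1.958e-12 / 1.158e-05 = 1.690e-07 m.

value=1.690e-07 m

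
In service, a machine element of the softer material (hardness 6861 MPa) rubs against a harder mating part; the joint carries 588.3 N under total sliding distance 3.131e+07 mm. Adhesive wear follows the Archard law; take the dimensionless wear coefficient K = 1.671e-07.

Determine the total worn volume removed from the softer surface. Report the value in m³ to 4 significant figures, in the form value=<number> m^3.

Every step carries full float precision, and the intermediates are shown rounded. Rounded just once to 4 significant digits.
Distance covered L = 3.131e+07 mm = 3.131e+04 m.
Hardness H = 6861 MPa = 6.861e+09 Pa.
In SI base units, W = 588.3 N, H = 6.861e+09 Pa, K = 1.671e-07.
Volume removed: V = K·W·L/H = 1.671e-07 · 588.3 · 3.131e+04 / 6.861e+09 = 4.486e-10 m³.

value=4.486e-10 m^3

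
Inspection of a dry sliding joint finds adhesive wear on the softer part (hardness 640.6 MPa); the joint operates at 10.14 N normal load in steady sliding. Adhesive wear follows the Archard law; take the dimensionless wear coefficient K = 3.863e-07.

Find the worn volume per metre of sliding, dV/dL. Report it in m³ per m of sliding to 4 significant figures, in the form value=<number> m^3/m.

All working math keeps full precision, and intermediates are displayed rounded — one last rounding: four significant digits.
Convert: Hardness H = 640.6 MPa = 6.406e+08 Pa.
Collected in SI base units: W = 10.14 N, H = 6.406e+08 Pa, K = 3.863e-07.
Volumetric rate dV/dL = K·W/H (no L dependence): 3.863e-07 · 10.14 / 6.406e+08 = 6.115e-15 m³/m.

value=6.115e-15 m^3/m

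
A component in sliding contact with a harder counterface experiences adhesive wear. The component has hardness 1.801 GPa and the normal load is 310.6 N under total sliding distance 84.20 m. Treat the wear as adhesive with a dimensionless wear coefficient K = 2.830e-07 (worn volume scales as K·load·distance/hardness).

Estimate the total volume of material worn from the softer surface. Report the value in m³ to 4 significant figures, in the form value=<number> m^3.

All working math runs at full float precision; intermediate values are printed rounded — rounded just once, at four significant digits.
Hardness H = 1.801 GPa = 1.801e+09 Pa.
As SI base values: W = 310.6 N, H = 1.801e+09 Pa, K = 2.830e-07.
Volume removed: V = K·W·L/H = 2.830e-07 · 310.6 · 84.20 / 1.801e+09 = 4.109e-12 m³.

value=4.109e-12 m^3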